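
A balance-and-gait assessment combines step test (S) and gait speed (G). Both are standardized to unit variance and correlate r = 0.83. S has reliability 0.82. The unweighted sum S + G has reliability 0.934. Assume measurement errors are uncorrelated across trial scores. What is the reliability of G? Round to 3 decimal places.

Var(S+G) = 2 + 2·0.83 = 3.660.
True-score variance = ρ_S + ρ_G + 2·0.83, so 0.934 = (0.82 + ρ_G + 1.66) / 3.660.
ρ_G = 0.934·3.660 − 0.82 − 1.66 = 0.938.

0.938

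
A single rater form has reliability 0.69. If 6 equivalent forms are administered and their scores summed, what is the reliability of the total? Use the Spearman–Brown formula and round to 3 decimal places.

0.930

ρ_k = kρ / (1 + (k−1)ρ) = 6·0.69 / (1 + 5·0.69) = 4.140 / 4.450 = 0.930.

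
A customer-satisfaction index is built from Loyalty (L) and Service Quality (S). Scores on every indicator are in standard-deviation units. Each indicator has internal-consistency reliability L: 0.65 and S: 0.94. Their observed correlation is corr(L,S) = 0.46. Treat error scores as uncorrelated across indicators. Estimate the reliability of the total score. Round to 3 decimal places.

0.860

Var(L+S) = 2 + 2·[0.46] = 2 + 0.92 = 2.92.
With uncorrelated errors the cross-covariances are all true-score covariance, so they carry over unchanged; only the diagonal terms shrink to ρᵢσᵢ².
True-score variance = [0.65 + 0.94] + 0.92 = 1.59 + 0.92 = 2.51.
Reliability = 2.51 / 2.92 = 0.860.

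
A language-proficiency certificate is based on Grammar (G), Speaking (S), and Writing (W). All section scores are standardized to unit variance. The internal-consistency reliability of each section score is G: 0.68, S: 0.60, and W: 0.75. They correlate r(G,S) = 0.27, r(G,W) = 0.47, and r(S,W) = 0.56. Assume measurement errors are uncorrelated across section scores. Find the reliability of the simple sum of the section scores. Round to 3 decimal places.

0.827

Var(G+S+W) = 3 + 2·[0.27 + 0.47 + 0.56] = 3 + 2.6 = 5.6.
Under uncorrelated errors the observed covariances equal the true-score covariances, so only the own-variance terms attenuate.
True-score variance = [0.68 + 0.60 + 0.75] + 2.6 = 2.03 + 2.6 = 4.63.
Reliability = 4.63 / 5.6 = 0.827.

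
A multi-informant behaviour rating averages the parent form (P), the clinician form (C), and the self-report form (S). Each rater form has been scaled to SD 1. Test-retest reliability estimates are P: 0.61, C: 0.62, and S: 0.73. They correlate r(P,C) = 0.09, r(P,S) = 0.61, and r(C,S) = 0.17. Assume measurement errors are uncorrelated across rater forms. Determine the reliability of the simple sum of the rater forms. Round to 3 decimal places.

Var(P+C+S) = 3 + 2·[0.09 + 0.61 + 0.17] = 3 + 1.74 = 4.74.
Under uncorrelated errors the observed covariances equal the true-score covariances, so only the own-variance terms attenuate.
True-score variance = [0.61 + 0.62 + 0.73] + 1.74 = 1.96 + 1.74 = 3.7.
Reliability = 3.7 / 4.74 = 0.781.

0.781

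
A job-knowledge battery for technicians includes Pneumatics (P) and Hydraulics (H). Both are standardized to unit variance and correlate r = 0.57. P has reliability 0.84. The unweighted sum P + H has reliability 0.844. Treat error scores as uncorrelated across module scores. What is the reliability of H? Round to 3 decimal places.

Var(P+H) = 2 + 2·0.57 = 3.140.
True-score variance = ρ_P + ρ_H + 2·0.57, so 0.844 = (0.84 + ρ_H + 1.14) / 3.140.
ρ_H = 0.844·3.140 − 0.84 − 1.14 = 0.670.

0.670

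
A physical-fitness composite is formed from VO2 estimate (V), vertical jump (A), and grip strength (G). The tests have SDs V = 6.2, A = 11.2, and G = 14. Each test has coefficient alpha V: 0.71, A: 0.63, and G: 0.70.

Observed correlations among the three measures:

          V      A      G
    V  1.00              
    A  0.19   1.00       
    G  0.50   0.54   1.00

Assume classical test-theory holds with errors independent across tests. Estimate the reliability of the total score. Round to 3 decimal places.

0.819

Var(V+A+G) = 6.2² + 11.2² + 14² + 2·[6.2·11.2·0.19 + 6.2·14·0.50 + 11.2·14·0.54] = 359.88 + 282.531 = 642.411.
Because errors are independent across components, Cov(Tᵢ,Tⱼ) = Cov(Xᵢ,Xⱼ); the off-diagonal part of the true-score variance is the same as above.
True-score variance = [6.2²·0.71 + 11.2²·0.63 + 14²·0.70] + 282.531 = 243.52 + 282.531 = 526.051.
Reliability = 526.051 / 642.411 = 0.819.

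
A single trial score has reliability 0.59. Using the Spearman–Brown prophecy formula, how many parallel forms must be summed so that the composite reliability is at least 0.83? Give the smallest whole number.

k ≥ ρ*(1−ρ₁)/(ρ₁(1−ρ*)) = 0.83·0.41 / (0.59·0.17) = 3.393.
Smallest integer k = 4.

4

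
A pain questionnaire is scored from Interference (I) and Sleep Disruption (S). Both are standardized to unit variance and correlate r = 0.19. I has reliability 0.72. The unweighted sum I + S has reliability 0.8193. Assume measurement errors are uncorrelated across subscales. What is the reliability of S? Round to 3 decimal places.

0.850

Var(I+S) = 2 + 2·0.19 = 2.380.
True-score variance = ρ_I + ρ_S + 2·0.19, so 0.8193 = (0.72 + ρ_S + 0.38) / 2.380.
ρ_S = 0.8193·2.380 − 0.72 − 0.38 = 0.850.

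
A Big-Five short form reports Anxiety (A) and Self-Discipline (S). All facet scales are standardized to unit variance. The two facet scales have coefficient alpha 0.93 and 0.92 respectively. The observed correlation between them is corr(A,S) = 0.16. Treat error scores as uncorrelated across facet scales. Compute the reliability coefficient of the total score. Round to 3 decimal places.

0.935

Var(A+S) = 2 + 2·[0.16] = 2 + 0.32 = 2.32.
With uncorrelated errors the cross-covariances are all true-score covariance, so they carry over unchanged; only the diagonal terms shrink to ρᵢσᵢ².
True-score variance = [0.93 + 0.92] + 0.32 = 1.85 + 0.32 = 2.17.
Reliability = 2.17 / 2.32 = 0.935.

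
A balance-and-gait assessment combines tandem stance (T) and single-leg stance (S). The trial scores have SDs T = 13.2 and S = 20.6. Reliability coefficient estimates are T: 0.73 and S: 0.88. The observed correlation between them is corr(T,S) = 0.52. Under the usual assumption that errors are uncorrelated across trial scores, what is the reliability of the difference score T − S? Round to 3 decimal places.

Var(T−S) = 13.2² + 20.6² − 2·13.2·20.6·0.52 = 598.6 − 282.797 = 315.803.
With uncorrelated errors the cross-covariances are all true-score covariance, so they carry over unchanged; only the diagonal terms shrink to ρᵢσᵢ².
True-score variance = [13.2²·0.73 + 20.6²·0.88] − 282.797 = 500.632 − 282.797 = 217.835.
Reliability = 217.835 / 315.803 = 0.690.

0.690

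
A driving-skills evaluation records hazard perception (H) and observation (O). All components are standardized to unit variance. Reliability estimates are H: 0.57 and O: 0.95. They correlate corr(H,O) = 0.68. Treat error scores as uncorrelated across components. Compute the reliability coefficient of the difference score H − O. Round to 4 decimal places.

0.2500

Var(H−O) = 1 + 1 − 2·0.68 = 2 − 1.36 = 0.64.
Under uncorrelated errors the observed covariances equal the true-score covariances, so only the own-variance terms attenuate.
True-score variance = [0.57 + 0.95] − 1.36 = 1.52 − 1.36 = 0.16.
Reliability = 0.16 / 0.64 = 0.2500.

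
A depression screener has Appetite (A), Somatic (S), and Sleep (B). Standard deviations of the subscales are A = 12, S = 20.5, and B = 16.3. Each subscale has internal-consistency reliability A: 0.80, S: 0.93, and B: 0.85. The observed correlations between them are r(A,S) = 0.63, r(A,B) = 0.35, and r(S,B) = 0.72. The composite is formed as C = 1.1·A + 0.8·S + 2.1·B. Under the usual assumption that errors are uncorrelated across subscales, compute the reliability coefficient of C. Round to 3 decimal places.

0.924

Var(C) = 1.1²·12² + 0.8²·20.5² + 2.1²·16.3² + 2·[0.88·12·20.5·0.63 + 2.31·12·16.3·0.35 + 1.68·20.5·16.3·0.72] = 1614.89 + 1397.43 = 3012.32.
With uncorrelated errors the cross-covariances are all true-score covariance, so they carry over unchanged; only the diagonal terms shrink to ρᵢσᵢ².
True-score variance = [1.1²·12²·0.80 + 0.8²·20.5²·0.93 + 2.1²·16.3²·0.85] + 1397.43 = 1385.46 + 1397.43 = 2782.89.
Reliability = 2782.89 / 3012.32 = 0.924.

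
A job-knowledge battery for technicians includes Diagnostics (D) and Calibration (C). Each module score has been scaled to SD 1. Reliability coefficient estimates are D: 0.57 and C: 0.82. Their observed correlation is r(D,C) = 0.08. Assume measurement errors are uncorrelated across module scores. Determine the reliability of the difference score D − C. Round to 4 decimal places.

0.6685

Var(D−C) = 1 + 1 − 2·0.08 = 2 − 0.16 = 1.84.
Because errors are independent across components, Cov(Tᵢ,Tⱼ) = Cov(Xᵢ,Xⱼ); the off-diagonal part of the true-score variance is the same as above.
True-score variance = [0.57 + 0.82] − 0.16 = 1.39 − 0.16 = 1.23.
Reliability = 1.23 / 1.84 = 0.6685.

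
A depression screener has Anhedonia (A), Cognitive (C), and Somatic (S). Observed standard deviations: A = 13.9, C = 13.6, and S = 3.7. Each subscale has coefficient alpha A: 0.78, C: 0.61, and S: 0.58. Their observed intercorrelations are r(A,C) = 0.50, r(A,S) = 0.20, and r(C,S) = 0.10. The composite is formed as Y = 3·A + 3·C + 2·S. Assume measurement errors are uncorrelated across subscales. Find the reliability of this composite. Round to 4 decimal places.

Var(Y) = 3²·13.9² + 3²·13.6² + 2²·3.7² + 2·[9·13.9·13.6·0.50 + 6·13.9·3.7·0.20 + 6·13.6·3.7·0.10] = 3458.29 + 1885.18 = 5343.47.
With uncorrelated errors the cross-covariances are all true-score covariance, so they carry over unchanged; only the diagonal terms shrink to ρᵢσᵢ².
True-score variance = [3²·13.9²·0.78 + 3²·13.6²·0.61 + 2²·3.7²·0.58] + 1885.18 = 2403.53 + 1885.18 = 4288.7.
Reliability = 4288.7 / 5343.47 = 0.8026.

0.8026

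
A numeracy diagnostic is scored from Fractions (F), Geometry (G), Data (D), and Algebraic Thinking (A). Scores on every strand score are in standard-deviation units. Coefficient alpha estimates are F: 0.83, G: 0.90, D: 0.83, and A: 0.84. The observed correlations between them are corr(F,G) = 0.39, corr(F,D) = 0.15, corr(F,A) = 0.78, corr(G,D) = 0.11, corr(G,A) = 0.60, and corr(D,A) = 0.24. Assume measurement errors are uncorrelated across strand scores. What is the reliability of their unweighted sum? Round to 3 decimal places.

Var(F+G+D+A) = 4 + 2·[0.39 + 0.15 + 0.78 + 0.11 + 0.60 + 0.24] = 4 + 4.54 = 8.54.
Because errors are independent across components, Cov(Tᵢ,Tⱼ) = Cov(Xᵢ,Xⱼ); the off-diagonal part of the true-score variance is the same as above.
True-score variance = [0.83 + 0.90 + 0.83 + 0.84] + 4.54 = 3.4 + 4.54 = 7.94.
Reliability = 7.94 / 8.54 = 0.930.

0.930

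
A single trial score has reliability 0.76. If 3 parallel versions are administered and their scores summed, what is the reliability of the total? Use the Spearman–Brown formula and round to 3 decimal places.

0.905

ρ_k = kρ / (1 + (k−1)ρ) = 3·0.76 / (1 + 2·0.76) = 2.280 / 2.520 = 0.905.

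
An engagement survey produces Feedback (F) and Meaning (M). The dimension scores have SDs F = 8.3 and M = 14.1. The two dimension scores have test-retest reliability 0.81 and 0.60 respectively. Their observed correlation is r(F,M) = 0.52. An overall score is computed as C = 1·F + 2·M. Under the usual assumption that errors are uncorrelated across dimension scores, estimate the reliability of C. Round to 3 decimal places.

Var(C) = 8.3² + 2²·14.1² + 2·[2·8.3·14.1·0.52] = 864.13 + 243.422 = 1107.55.
Under uncorrelated errors the observed covariances equal the true-score covariances, so only the own-variance terms attenuate.
True-score variance = [8.3²·0.81 + 2²·14.1²·0.60] + 243.422 = 532.945 + 243.422 = 776.367.
Reliability = 776.367 / 1107.55 = 0.701.

0.701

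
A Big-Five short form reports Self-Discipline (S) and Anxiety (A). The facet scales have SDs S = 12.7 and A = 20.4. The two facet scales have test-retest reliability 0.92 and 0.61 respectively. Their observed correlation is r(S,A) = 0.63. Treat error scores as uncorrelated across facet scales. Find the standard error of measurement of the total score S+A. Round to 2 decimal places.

Var(total) = 577.45 + 326.441 = 903.891.
True-score variance = 402.244 + 326.441 = 728.685, so reliability = 0.8062.
Error variance = 903.891 − 728.685 = 175.206; SEM = √175.206 = 13.24.

13.24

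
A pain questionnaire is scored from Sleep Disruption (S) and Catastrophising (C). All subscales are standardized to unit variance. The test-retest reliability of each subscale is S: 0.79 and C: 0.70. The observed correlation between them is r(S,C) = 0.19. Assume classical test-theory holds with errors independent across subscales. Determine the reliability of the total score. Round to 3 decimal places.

Var(S+C) = 2 + 2·[0.19] = 2 + 0.38 = 2.38.
With uncorrelated errors the cross-covariances are all true-score covariance, so they carry over unchanged; only the diagonal terms shrink to ρᵢσᵢ².
True-score variance = [0.79 + 0.70] + 0.38 = 1.49 + 0.38 = 1.87.
Reliability = 1.87 / 2.38 = 0.786.

0.786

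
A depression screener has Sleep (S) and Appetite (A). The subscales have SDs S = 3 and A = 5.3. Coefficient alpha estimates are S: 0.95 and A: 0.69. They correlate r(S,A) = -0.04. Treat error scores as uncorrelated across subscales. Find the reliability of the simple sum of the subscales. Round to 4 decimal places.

Var(S+A) = 3² + 5.3² + 2·[3·5.3·(-0.04)] = 37.09 − 1.272 = 35.818.
Because errors are independent across components, Cov(Tᵢ,Tⱼ) = Cov(Xᵢ,Xⱼ); the off-diagonal part of the true-score variance is the same as above.
True-score variance = [3²·0.95 + 5.3²·0.69] − 1.272 = 27.9321 − 1.272 = 26.6601.
Reliability = 26.6601 / 35.818 = 0.7443.

0.7443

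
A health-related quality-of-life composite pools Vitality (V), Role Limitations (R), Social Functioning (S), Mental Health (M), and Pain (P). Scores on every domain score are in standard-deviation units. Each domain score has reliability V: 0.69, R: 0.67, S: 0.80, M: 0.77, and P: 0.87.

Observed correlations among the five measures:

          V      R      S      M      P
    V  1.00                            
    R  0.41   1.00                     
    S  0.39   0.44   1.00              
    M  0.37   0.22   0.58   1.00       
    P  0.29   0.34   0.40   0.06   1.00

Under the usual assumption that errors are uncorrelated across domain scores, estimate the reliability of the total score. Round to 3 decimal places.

Var(V+R+S+M+P) = 5 + 2·[0.41 + 0.39 + 0.37 + 0.29 + 0.44 + 0.22 + 0.34 + 0.58 + 0.40 + 0.06] = 5 + 7 = 12.
With uncorrelated errors the cross-covariances are all true-score covariance, so they carry over unchanged; only the diagonal terms shrink to ρᵢσᵢ².
True-score variance = [0.69 + 0.67 + 0.80 + 0.77 + 0.87] + 7 = 3.8 + 7 = 10.8.
Reliability = 10.8 / 12 = 0.900.

0.900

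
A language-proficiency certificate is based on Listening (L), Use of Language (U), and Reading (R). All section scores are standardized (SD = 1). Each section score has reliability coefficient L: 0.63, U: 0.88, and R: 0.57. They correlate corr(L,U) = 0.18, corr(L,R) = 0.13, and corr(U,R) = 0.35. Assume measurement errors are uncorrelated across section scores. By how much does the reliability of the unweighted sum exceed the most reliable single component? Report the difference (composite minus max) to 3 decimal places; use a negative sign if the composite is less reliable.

-0.093

Var(sum) = 3 + 1.32 = 4.32; true-score variance = 2.08 + 1.32 = 3.4; composite reliability = 0.7870.
Max component reliability = 0.8800.
Difference = 0.7870 − 0.8800 = -0.093.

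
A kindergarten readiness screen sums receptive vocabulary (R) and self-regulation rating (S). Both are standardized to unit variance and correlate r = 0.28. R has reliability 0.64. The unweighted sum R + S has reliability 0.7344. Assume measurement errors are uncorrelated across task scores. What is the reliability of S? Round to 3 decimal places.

Var(R+S) = 2 + 2·0.28 = 2.560.
True-score variance = ρ_R + ρ_S + 2·0.28, so 0.7344 = (0.64 + ρ_S + 0.56) / 2.560.
ρ_S = 0.7344·2.560 − 0.64 − 0.56 = 0.680.

0.680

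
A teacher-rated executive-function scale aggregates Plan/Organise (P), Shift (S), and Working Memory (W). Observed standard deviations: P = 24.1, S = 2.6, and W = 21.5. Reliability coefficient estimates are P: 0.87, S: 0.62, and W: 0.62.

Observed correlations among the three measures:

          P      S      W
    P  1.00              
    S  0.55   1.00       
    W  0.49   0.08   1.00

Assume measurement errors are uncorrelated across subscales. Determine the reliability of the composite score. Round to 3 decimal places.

Var(P+S+W) = 24.1² + 2.6² + 21.5² + 2·[24.1·2.6·0.55 + 24.1·21.5·0.49 + 2.6·21.5·0.08] = 1049.82 + 585.657 = 1635.48.
Under uncorrelated errors the observed covariances equal the true-score covariances, so only the own-variance terms attenuate.
True-score variance = [24.1²·0.87 + 2.6²·0.62 + 21.5²·0.62] + 585.657 = 796.091 + 585.657 = 1381.75.
Reliability = 1381.75 / 1635.48 = 0.845.

0.845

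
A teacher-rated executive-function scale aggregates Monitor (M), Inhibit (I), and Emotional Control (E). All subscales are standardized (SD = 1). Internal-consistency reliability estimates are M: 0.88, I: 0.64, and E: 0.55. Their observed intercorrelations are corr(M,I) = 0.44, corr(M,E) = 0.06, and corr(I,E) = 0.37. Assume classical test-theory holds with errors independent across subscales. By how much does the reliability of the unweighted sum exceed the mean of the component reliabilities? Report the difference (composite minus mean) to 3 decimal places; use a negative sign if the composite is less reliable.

Var(sum) = 3 + 1.74 = 4.74; true-score variance = 2.07 + 1.74 = 3.81; composite reliability = 0.8038.
Mean component reliability = 0.6900.
Difference = 0.8038 − 0.6900 = 0.114.

0.114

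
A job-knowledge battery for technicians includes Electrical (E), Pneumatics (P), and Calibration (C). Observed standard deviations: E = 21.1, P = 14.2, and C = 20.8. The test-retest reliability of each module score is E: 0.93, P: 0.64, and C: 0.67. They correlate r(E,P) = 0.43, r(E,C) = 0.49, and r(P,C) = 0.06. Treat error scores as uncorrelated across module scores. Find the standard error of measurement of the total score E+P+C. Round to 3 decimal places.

Var(total) = 1079.49 + 723.219 = 1802.71.
True-score variance = 832.964 + 723.219 = 1556.18, so reliability = 0.8632.
Error variance = 1802.71 − 1556.18 = 246.526; SEM = √246.526 = 15.701.

15.701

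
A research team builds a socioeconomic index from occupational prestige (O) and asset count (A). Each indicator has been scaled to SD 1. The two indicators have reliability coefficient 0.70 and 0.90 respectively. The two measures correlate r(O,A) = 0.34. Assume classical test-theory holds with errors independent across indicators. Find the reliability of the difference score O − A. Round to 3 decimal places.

0.697

Var(O−A) = 1 + 1 − 2·0.34 = 2 − 0.68 = 1.32.
With uncorrelated errors the cross-covariances are all true-score covariance, so they carry over unchanged; only the diagonal terms shrink to ρᵢσᵢ².
True-score variance = [0.70 + 0.90] − 0.68 = 1.6 − 0.68 = 0.92.
Reliability = 0.92 / 1.32 = 0.697.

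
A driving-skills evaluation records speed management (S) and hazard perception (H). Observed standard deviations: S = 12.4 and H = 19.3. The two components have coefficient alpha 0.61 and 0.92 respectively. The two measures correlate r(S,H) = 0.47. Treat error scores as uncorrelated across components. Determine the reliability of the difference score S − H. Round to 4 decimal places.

0.7021

Var(S−H) = 12.4² + 19.3² − 2·12.4·19.3·0.47 = 526.25 − 224.961 = 301.289.
With uncorrelated errors the cross-covariances are all true-score covariance, so they carry over unchanged; only the diagonal terms shrink to ρᵢσᵢ².
True-score variance = [12.4²·0.61 + 19.3²·0.92] − 224.961 = 436.484 − 224.961 = 211.524.
Reliability = 211.524 / 301.289 = 0.7021.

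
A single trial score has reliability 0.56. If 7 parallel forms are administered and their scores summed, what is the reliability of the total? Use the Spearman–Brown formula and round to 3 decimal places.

0.899

ρ_k = kρ / (1 + (k−1)ρ) = 7·0.56 / (1 + 6·0.56) = 3.920 / 4.360 = 0.899.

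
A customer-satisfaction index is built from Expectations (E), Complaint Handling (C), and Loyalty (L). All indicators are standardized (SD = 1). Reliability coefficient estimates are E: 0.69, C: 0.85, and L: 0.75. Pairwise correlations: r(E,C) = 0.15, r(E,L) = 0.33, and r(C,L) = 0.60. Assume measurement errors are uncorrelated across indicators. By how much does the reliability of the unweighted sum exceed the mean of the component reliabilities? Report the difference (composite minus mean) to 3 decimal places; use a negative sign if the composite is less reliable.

Var(sum) = 3 + 2.16 = 5.16; true-score variance = 2.29 + 2.16 = 4.45; composite reliability = 0.8624.
Mean component reliability = 0.7633.
Difference = 0.8624 − 0.7633 = 0.099.

0.099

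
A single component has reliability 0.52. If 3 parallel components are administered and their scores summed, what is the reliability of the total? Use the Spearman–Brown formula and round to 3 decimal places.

0.765

ρ_k = kρ / (1 + (k−1)ρ) = 3·0.52 / (1 + 2·0.52) = 1.560 / 2.040 = 0.765.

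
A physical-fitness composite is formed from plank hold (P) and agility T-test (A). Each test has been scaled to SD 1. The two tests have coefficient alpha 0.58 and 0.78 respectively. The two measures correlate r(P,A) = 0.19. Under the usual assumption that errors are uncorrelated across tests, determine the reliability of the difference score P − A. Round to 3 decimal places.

Var(P−A) = 1 + 1 − 2·0.19 = 2 − 0.38 = 1.62.
Under uncorrelated errors the observed covariances equal the true-score covariances, so only the own-variance terms attenuate.
True-score variance = [0.58 + 0.78] − 0.38 = 1.36 − 0.38 = 0.98.
Reliability = 0.98 / 1.62 = 0.605.

0.605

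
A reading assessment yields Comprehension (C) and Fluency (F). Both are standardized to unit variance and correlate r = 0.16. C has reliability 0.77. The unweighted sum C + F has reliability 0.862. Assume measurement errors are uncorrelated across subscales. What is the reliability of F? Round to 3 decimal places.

0.910

Var(C+F) = 2 + 2·0.16 = 2.320.
True-score variance = ρ_C + ρ_F + 2·0.16, so 0.862 = (0.77 + ρ_F + 0.32) / 2.320.
ρ_F = 0.862·2.320 − 0.77 − 0.32 = 0.910.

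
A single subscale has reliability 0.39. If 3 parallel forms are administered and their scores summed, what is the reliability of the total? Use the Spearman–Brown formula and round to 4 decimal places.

0.6573

ρ_k = kρ / (1 + (k−1)ρ) = 3·0.39 / (1 + 2·0.39) = 1.170 / 1.780 = 0.6573.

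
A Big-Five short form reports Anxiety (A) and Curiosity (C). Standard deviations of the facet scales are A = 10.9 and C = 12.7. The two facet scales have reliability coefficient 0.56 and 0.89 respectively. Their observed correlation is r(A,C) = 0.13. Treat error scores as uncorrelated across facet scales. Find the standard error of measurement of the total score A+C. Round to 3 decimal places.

8.368

Var(total) = 280.1 + 35.9918 = 316.092.
True-score variance = 210.082 + 35.9918 = 246.074, so reliability = 0.7785.
Error variance = 316.092 − 246.074 = 70.0183; SEM = √70.0183 = 8.368.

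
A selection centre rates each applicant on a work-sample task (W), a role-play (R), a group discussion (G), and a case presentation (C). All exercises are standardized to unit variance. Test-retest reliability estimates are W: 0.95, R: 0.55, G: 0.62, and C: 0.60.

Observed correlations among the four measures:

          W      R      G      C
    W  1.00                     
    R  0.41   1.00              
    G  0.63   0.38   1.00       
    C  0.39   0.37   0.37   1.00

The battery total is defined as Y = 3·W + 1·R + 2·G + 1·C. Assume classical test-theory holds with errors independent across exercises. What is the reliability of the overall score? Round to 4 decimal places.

0.9093

Var(Y) = 3² + 1 + 2² + 1 + 2·[3·0.41 + 6·0.63 + 3·0.39 + 2·0.38 + 0.37 + 2·0.37] = 15 + 16.1 = 31.1.
With uncorrelated errors the cross-covariances are all true-score covariance, so they carry over unchanged; only the diagonal terms shrink to ρᵢσᵢ².
True-score variance = [3²·0.95 + 0.55 + 2²·0.62 + 0.60] + 16.1 = 12.18 + 16.1 = 28.28.
Reliability = 28.28 / 31.1 = 0.9093.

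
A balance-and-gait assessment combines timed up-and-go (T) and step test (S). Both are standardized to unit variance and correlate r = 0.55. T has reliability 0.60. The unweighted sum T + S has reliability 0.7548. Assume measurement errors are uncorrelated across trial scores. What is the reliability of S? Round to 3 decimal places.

Var(T+S) = 2 + 2·0.55 = 3.100.
True-score variance = ρ_T + ρ_S + 2·0.55, so 0.7548 = (0.60 + ρ_S + 1.10) / 3.100.
ρ_S = 0.7548·3.100 − 0.60 − 1.10 = 0.640.

0.640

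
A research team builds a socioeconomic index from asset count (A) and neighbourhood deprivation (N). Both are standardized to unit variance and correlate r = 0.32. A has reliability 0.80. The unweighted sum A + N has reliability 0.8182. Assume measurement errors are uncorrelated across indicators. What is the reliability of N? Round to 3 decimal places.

Var(A+N) = 2 + 2·0.32 = 2.640.
True-score variance = ρ_A + ρ_N + 2·0.32, so 0.8182 = (0.80 + ρ_N + 0.64) / 2.640.
ρ_N = 0.8182·2.640 − 0.80 − 0.64 = 0.720.

0.720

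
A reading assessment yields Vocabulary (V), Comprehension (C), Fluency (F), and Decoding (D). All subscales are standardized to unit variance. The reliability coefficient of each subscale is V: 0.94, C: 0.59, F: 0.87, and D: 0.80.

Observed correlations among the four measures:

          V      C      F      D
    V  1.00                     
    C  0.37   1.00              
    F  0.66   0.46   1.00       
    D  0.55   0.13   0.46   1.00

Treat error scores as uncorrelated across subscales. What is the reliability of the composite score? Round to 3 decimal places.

0.914

Var(V+C+F+D) = 4 + 2·[0.37 + 0.66 + 0.55 + 0.46 + 0.13 + 0.46] = 4 + 5.26 = 9.26.
With uncorrelated errors the cross-covariances are all true-score covariance, so they carry over unchanged; only the diagonal terms shrink to ρᵢσᵢ².
True-score variance = [0.94 + 0.59 + 0.87 + 0.80] + 5.26 = 3.2 + 5.26 = 8.46.
Reliability = 8.46 / 9.26 = 0.914.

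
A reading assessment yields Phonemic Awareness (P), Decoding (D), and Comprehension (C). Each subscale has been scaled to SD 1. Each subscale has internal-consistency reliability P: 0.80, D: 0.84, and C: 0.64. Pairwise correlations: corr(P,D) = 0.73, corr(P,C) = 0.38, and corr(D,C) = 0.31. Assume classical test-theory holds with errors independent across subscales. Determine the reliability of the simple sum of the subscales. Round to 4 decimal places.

Var(P+D+C) = 3 + 2·[0.73 + 0.38 + 0.31] = 3 + 2.84 = 5.84.
With uncorrelated errors the cross-covariances are all true-score covariance, so they carry over unchanged; only the diagonal terms shrink to ρᵢσᵢ².
True-score variance = [0.80 + 0.84 + 0.64] + 2.84 = 2.28 + 2.84 = 5.12.
Reliability = 5.12 / 5.84 = 0.8767.

0.8767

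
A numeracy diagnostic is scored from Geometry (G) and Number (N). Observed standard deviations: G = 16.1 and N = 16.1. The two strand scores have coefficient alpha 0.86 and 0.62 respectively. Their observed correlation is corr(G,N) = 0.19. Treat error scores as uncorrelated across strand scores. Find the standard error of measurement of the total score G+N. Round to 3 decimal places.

Var(total) = 518.42 + 98.4998 = 616.92.
True-score variance = 383.631 + 98.4998 = 482.131, so reliability = 0.7815.
Error variance = 616.92 − 482.131 = 134.789; SEM = √134.789 = 11.610.

11.610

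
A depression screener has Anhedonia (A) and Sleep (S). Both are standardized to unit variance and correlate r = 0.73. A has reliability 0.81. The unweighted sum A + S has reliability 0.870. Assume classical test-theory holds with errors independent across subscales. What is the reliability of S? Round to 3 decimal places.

Var(A+S) = 2 + 2·0.73 = 3.460.
True-score variance = ρ_A + ρ_S + 2·0.73, so 0.870 = (0.81 + ρ_S + 1.46) / 3.460.
ρ_S = 0.870·3.460 − 0.81 − 1.46 = 0.740.

0.740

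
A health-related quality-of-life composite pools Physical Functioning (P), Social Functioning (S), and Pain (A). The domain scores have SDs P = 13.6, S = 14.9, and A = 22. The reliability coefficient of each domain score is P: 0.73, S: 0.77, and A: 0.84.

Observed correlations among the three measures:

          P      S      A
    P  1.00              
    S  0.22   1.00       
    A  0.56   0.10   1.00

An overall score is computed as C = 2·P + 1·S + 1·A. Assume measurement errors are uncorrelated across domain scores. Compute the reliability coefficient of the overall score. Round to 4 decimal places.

Var(C) = 2²·13.6² + 14.9² + 22² + 2·[2·13.6·14.9·0.22 + 2·13.6·22·0.56 + 14.9·22·0.10] = 1445.85 + 914.091 = 2359.94.
With uncorrelated errors the cross-covariances are all true-score covariance, so they carry over unchanged; only the diagonal terms shrink to ρᵢσᵢ².
True-score variance = [2²·13.6²·0.73 + 14.9²·0.77 + 22²·0.84] + 914.091 = 1117.59 + 914.091 = 2031.68.
Reliability = 2031.68 / 2359.94 = 0.8609.

0.8609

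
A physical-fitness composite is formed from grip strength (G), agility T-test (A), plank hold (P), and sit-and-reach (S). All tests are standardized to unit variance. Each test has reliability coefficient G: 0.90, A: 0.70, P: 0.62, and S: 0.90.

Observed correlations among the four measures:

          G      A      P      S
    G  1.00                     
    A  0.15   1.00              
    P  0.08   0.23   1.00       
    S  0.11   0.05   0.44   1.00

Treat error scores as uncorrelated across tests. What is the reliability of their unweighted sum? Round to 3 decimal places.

Var(G+A+P+S) = 4 + 2·[0.15 + 0.08 + 0.11 + 0.23 + 0.05 + 0.44] = 4 + 2.12 = 6.12.
With uncorrelated errors the cross-covariances are all true-score covariance, so they carry over unchanged; only the diagonal terms shrink to ρᵢσᵢ².
True-score variance = [0.90 + 0.70 + 0.62 + 0.90] + 2.12 = 3.12 + 2.12 = 5.24.
Reliability = 5.24 / 6.12 = 0.856.

0.856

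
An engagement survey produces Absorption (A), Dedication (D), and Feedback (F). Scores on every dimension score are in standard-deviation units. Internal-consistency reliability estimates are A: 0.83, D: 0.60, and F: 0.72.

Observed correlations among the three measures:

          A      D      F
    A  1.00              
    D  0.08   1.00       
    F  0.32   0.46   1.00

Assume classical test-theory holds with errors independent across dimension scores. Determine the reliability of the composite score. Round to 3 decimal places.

0.820

Var(A+D+F) = 3 + 2·[0.08 + 0.32 + 0.46] = 3 + 1.72 = 4.72.
Under uncorrelated errors the observed covariances equal the true-score covariances, so only the own-variance terms attenuate.
True-score variance = [0.83 + 0.60 + 0.72] + 1.72 = 2.15 + 1.72 = 3.87.
Reliability = 3.87 / 4.72 = 0.820.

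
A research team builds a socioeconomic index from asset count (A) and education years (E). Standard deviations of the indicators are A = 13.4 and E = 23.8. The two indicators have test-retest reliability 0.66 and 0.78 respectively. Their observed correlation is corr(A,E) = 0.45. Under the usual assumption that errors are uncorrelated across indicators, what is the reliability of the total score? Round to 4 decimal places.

Var(A+E) = 13.4² + 23.8² + 2·[13.4·23.8·0.45] = 746 + 287.028 = 1033.03.
With uncorrelated errors the cross-covariances are all true-score covariance, so they carry over unchanged; only the diagonal terms shrink to ρᵢσᵢ².
True-score variance = [13.4²·0.66 + 23.8²·0.78] + 287.028 = 560.333 + 287.028 = 847.361.
Reliability = 847.361 / 1033.03 = 0.8203.

0.8203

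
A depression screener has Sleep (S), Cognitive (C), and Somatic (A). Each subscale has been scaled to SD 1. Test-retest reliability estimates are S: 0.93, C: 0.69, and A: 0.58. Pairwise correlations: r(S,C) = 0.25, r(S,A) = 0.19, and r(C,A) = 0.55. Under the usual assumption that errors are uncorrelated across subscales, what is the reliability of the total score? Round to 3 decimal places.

Var(S+C+A) = 3 + 2·[0.25 + 0.19 + 0.55] = 3 + 1.98 = 4.98.
With uncorrelated errors the cross-covariances are all true-score covariance, so they carry over unchanged; only the diagonal terms shrink to ρᵢσᵢ².
True-score variance = [0.93 + 0.69 + 0.58] + 1.98 = 2.2 + 1.98 = 4.18.
Reliability = 4.18 / 4.98 = 0.839.

0.839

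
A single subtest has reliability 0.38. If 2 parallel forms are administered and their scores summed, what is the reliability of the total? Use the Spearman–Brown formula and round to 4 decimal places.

ρ_k = kρ / (1 + (k−1)ρ) = 2·0.38 / (1 + 1·0.38) = 0.760 / 1.380 = 0.5507.

0.5507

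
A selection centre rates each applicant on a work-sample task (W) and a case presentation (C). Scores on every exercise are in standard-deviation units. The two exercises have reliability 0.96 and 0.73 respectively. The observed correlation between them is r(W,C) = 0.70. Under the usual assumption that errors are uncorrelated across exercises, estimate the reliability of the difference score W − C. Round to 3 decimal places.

0.483

Var(W−C) = 1 + 1 − 2·0.70 = 2 − 1.4 = 0.6.
Because errors are independent across components, Cov(Tᵢ,Tⱼ) = Cov(Xᵢ,Xⱼ); the off-diagonal part of the true-score variance is the same as above.
True-score variance = [0.96 + 0.73] − 1.4 = 1.69 − 1.4 = 0.29.
Reliability = 0.29 / 0.6 = 0.483.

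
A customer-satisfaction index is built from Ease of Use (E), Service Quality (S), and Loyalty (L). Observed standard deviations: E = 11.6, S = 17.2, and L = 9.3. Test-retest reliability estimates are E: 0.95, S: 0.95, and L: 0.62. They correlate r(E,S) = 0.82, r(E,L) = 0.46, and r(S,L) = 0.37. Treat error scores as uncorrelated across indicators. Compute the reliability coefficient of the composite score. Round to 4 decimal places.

0.9488

Var(E+S+L) = 11.6² + 17.2² + 9.3² + 2·[11.6·17.2·0.82 + 11.6·9.3·0.46 + 17.2·9.3·0.37] = 516.89 + 544.833 = 1061.72.
With uncorrelated errors the cross-covariances are all true-score covariance, so they carry over unchanged; only the diagonal terms shrink to ρᵢσᵢ².
True-score variance = [11.6²·0.95 + 17.2²·0.95 + 9.3²·0.62] + 544.833 = 462.504 + 544.833 = 1007.34.
Reliability = 1007.34 / 1061.72 = 0.9488.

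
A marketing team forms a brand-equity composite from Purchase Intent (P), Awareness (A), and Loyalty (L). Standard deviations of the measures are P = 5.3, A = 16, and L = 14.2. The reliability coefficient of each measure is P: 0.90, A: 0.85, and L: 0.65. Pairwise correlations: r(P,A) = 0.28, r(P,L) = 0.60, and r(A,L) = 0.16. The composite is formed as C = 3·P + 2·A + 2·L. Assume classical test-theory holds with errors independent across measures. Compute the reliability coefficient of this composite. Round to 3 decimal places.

Var(C) = 3²·5.3² + 2²·16² + 2²·14.2² + 2·[6·5.3·16·0.28 + 6·5.3·14.2·0.60 + 4·16·14.2·0.16] = 2083.37 + 1117.62 = 3200.99.
Under uncorrelated errors the observed covariances equal the true-score covariances, so only the own-variance terms attenuate.
True-score variance = [3²·5.3²·0.90 + 2²·16²·0.85 + 2²·14.2²·0.65] + 1117.62 = 1622.19 + 1117.62 = 2739.81.
Reliability = 2739.81 / 3200.99 = 0.856.

0.856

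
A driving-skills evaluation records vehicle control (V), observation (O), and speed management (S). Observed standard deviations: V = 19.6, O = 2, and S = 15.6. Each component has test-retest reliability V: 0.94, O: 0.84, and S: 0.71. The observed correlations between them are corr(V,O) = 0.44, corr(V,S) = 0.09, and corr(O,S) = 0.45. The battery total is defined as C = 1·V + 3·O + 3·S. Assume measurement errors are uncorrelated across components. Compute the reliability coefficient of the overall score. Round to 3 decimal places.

Var(C) = 19.6² + 3²·2² + 3²·15.6² + 2·[3·19.6·2·0.44 + 3·19.6·15.6·0.09 + 9·2·15.6·0.45] = 2610.4 + 521.318 = 3131.72.
With uncorrelated errors the cross-covariances are all true-score covariance, so they carry over unchanged; only the diagonal terms shrink to ρᵢσᵢ².
True-score variance = [19.6²·0.94 + 3²·2²·0.84 + 3²·15.6²·0.71] + 521.318 = 1946.42 + 521.318 = 2467.74.
Reliability = 2467.74 / 3131.72 = 0.788.

0.788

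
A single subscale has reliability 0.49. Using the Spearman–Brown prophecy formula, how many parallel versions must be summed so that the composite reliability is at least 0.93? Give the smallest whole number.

14

k ≥ ρ*(1−ρ₁)/(ρ₁(1−ρ*)) = 0.93·0.51 / (0.49·0.07) = 13.828.
Smallest integer k = 14.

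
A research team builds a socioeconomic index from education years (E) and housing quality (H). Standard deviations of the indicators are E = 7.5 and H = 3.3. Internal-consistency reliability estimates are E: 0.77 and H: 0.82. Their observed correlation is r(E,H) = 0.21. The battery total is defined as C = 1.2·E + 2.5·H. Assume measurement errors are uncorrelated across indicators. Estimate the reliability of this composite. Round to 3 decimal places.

Var(C) = 1.2²·7.5² + 2.5²·3.3² + 2·[3·7.5·3.3·0.21] = 149.062 + 31.185 = 180.248.
Because errors are independent across components, Cov(Tᵢ,Tⱼ) = Cov(Xᵢ,Xⱼ); the off-diagonal part of the true-score variance is the same as above.
True-score variance = [1.2²·7.5²·0.77 + 2.5²·3.3²·0.82] + 31.185 = 118.181 + 31.185 = 149.366.
Reliability = 149.366 / 180.248 = 0.829.

0.829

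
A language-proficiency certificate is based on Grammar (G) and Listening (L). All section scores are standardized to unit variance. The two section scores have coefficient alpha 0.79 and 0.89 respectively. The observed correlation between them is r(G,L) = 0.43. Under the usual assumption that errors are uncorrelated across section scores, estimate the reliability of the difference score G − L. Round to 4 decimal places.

Var(G−L) = 1 + 1 − 2·0.43 = 2 − 0.86 = 1.14.
Under uncorrelated errors the observed covariances equal the true-score covariances, so only the own-variance terms attenuate.
True-score variance = [0.79 + 0.89] − 0.86 = 1.68 − 0.86 = 0.82.
Reliability = 0.82 / 1.14 = 0.7193.

0.7193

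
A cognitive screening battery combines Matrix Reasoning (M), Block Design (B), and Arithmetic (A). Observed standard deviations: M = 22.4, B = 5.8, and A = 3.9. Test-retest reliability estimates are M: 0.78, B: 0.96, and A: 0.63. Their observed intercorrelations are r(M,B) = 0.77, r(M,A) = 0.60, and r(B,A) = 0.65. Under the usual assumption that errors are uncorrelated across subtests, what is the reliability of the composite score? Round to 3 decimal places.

0.867

Var(M+B+A) = 22.4² + 5.8² + 3.9² + 2·[22.4·5.8·0.77 + 22.4·3.9·0.60 + 5.8·3.9·0.65] = 550.61 + 334.315 = 884.925.
Under uncorrelated errors the observed covariances equal the true-score covariances, so only the own-variance terms attenuate.
True-score variance = [22.4²·0.78 + 5.8²·0.96 + 3.9²·0.63] + 334.315 = 433.249 + 334.315 = 767.564.
Reliability = 767.564 / 884.925 = 0.867.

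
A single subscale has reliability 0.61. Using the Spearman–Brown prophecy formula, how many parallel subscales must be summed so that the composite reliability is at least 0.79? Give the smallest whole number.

3

k ≥ ρ*(1−ρ₁)/(ρ₁(1−ρ*)) = 0.79·0.39 / (0.61·0.21) = 2.405.
Smallest integer k = 3.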